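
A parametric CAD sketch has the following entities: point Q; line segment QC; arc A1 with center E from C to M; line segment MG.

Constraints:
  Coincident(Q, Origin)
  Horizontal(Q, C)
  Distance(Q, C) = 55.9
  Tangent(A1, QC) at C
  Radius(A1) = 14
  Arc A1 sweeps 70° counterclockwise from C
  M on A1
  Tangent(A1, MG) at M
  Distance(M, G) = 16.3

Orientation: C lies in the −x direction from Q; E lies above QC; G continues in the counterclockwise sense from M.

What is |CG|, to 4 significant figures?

30.86

Q is at the origin; QC is horizontal with |QC| = 55.9 and C on the −x side, so C = (-55.90, 0.000). Tangency of A1 to QC means the radius EC is perpendicular to QC, so E = C + (0, 14) = (-55.90, 14.00). On A1, C sits at bearing -90° from E; a 70° counterclockwise sweep puts M at bearing -20°, so M = E + 14.0·(cos -20°, sin -20°) = (-42.74, 9.212). A1 meets MG tangentially, so EM is at right angles to MG, so MG runs along (−sin -20°, cos -20°); with |MG| = 16.3, G = (-37.17, 24.53). Then |CG| = |G − C| = 30.86.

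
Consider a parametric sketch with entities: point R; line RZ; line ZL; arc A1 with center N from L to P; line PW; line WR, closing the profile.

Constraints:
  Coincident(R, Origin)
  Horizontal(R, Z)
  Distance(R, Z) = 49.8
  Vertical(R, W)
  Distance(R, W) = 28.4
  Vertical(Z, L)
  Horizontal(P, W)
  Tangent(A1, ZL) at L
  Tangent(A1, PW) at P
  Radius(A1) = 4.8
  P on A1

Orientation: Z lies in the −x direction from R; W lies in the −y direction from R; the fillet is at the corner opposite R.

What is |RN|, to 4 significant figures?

50.81

R is at the origin; R and Z share the same y with |RZ| = 49.8 and Z on the −x side, so Z = (-49.80, 0.000). RW is vertical with |RW| = 28.4 and W on the −y side, so W = (0.000, -28.40). The virtual corner opposite R is at (-49.80, -28.40). A1 meets ZL tangentially, so NL is at right angles to ZL and A1 meets PW tangentially, so NP is at right angles to PW, with radius 4.8, so the center N sits 4.8 in from both sides at N = (-45.00, -23.60). Then |RN| = |N − R| = 50.81.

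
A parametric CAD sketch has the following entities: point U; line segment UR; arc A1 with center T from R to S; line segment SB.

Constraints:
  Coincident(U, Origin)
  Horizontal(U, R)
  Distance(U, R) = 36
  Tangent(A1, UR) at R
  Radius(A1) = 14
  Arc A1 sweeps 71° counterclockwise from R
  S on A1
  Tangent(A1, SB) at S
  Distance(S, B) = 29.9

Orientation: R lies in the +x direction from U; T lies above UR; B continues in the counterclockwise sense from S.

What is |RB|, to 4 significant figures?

44.16

U is at the origin; U and R share the same y with |UR| = 36.0 and R on the +x side, so R = (36.00, 0.000). Since A1 is tangent to UR there, TR ⟂ UR, so T = R + (0, 14) = (36.00, 14.00). On A1, R sits at bearing -90° from T; a 71° counterclockwise sweep puts S at bearing -19°, so S = T + 14.0·(cos -19°, sin -19°) = (49.24, 9.442). The tangent condition forces TS to be normal to SB, so SB runs along (−sin -19°, cos -19°); with |SB| = 29.9, B = (58.97, 37.71). Then |RB| = |B − R| = 44.16.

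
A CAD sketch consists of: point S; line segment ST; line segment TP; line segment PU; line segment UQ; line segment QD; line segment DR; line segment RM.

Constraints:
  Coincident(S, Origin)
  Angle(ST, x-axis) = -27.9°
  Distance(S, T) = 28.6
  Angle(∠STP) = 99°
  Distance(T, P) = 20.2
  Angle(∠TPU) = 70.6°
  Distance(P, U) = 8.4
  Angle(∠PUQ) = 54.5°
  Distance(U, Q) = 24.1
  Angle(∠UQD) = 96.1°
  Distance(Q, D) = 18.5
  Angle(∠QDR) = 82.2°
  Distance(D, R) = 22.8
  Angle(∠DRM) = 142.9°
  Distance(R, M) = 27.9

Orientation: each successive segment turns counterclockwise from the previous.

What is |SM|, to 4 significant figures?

33.13

S is at the origin; ST runs at -27.9° with length 28.6, so T = (25.28, -13.38). ∠STP = 99.0° gives TP at 53.10° from the x-axis; with |TP| = 20.2, P = (37.40, 2.771). ∠TPU = 70.6° gives PU at 162.5° from the x-axis; with |PU| = 8.4, U = (29.39, 5.297). ∠PUQ = 54.5° gives UQ at -72.00° from the x-axis; with |UQ| = 24.1, Q = (36.84, -17.62). ∠UQD = 96.1° gives QD at 11.90° from the x-axis; with |QD| = 18.5, D = (54.94, -13.81). ∠QDR = 82.2° gives DR at 109.7° from the x-axis; with |DR| = 22.8, R = (47.26, 7.657). ∠DRM = 142.9° gives RM at 146.8° from the x-axis; with |RM| = 27.9, M = (23.91, 22.93). Then |SM| = |M − S| = 33.13.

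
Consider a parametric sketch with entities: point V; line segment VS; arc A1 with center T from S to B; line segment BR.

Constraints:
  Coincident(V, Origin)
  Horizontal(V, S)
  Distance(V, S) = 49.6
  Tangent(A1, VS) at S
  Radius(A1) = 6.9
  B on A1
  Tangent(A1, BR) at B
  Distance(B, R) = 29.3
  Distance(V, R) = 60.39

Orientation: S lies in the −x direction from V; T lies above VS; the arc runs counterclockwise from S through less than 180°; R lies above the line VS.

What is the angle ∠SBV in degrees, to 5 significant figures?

119.44°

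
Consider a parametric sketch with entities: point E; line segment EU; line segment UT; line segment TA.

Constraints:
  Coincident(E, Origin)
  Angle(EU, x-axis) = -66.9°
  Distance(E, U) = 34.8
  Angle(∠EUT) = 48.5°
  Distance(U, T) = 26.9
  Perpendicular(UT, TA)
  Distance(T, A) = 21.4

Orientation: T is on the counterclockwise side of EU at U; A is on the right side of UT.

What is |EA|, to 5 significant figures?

47.619

E is at the origin; EU runs at -66.9° with length 34.8, so U = 34.8·(cos -66.9°, sin -66.9°) = (13.653, -32.010). ∠EUT = 48.5°, so UT runs at -66.9° + (180° − 48.5°) = 64.600° from the x-axis; with |UT| = 26.9, T = U + 26.9·(cos 64.600°, sin 64.600°) = (25.192, -7.7101). UT ⟂ TA; with |TA| = 21.4 on the right of UT, A = T + 21.4·(0.90334, -0.42894) = (44.523, -16.889). Then |EA| = |A − E| = 47.619.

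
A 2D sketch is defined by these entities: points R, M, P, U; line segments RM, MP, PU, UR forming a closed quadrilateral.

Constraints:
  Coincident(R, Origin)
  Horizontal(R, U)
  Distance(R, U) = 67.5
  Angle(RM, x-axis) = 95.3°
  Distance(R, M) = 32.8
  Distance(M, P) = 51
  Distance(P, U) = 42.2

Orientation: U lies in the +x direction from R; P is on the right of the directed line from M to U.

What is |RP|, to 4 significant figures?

27.81

Checks: |MP| = 51.00 ✓; |PU| = 42.20 ✓.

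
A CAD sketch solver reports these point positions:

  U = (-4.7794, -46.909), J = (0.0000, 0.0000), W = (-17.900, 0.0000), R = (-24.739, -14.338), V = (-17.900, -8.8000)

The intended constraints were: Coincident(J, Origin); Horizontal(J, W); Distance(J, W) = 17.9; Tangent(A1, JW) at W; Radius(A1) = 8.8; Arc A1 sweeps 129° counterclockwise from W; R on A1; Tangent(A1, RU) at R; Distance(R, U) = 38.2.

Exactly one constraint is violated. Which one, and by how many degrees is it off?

Tangent(A1, RU) at R — off by 7.50°.

J = (0.00, 0.00) ✓; J.y = 0.00, W.y = 0.00 ✓; |JW| = 17.90 ✓; ∠(VW, WJ) = 90.00° ✓; |VW| = 8.800 ✓; bearing(V→R) − bearing(V→W) = 129.0° ✓; |VR| = 8.800 ✓; ∠(VR, RU) = 97.50° ✗; |RU| = 38.20 ✓.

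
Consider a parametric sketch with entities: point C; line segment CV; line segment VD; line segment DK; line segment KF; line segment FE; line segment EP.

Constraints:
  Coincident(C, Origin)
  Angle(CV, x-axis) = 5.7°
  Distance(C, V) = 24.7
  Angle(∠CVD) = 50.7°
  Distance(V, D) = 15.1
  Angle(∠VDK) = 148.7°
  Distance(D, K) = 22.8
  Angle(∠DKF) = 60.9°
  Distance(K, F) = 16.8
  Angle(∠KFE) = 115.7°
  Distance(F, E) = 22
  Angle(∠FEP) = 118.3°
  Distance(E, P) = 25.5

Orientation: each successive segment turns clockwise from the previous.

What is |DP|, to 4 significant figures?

20.53

C is at the origin; CV runs at 5.7° with length 24.7, so V = (24.58, 2.453). ∠CVD = 50.7° gives VD at -123.6° from the x-axis; with |VD| = 15.1, D = (16.22, -10.12). ∠VDK = 148.7° gives DK at -154.9° from the x-axis; with |DK| = 22.8, K = (-4.425, -19.80). ∠DKF = 60.9° gives KF at 86.00° from the x-axis; with |KF| = 16.8, F = (-3.253, -3.037). ∠KFE = 115.7° gives FE at 21.70° from the x-axis; with |FE| = 22.0, E = (17.19, 5.098). ∠FEP = 118.3° gives EP at -40.00° from the x-axis; with |EP| = 25.5, P = (36.72, -11.29). Then |DP| = |P − D| = 20.53.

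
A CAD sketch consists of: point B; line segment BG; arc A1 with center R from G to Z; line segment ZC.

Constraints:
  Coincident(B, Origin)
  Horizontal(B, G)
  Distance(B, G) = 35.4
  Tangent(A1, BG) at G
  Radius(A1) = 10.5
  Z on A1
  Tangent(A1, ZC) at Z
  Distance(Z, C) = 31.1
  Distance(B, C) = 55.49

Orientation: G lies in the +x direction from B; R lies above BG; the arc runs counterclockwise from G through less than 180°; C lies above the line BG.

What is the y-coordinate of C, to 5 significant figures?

43.317

B is at the origin; B and G share the same y with |BG| = 35.4 and G on the +x side, so G = (35.400, 0.0000). Since A1 is tangent to BG there, RG ⟂ BG, so R = G + (0, 10.5) = (35.400, 10.500). Since RZ ⟂ ZC (tangency), |RC| = √(10.5² + 31.1²) = 32.825 regardless of where Z sits on A1. So C lies on both circle(B, 55.49) and circle(R, 32.825); the above-BG intersection is C = (34.681, 43.317). Z is the foot of the tangent from C: Z = (45.272, 14.076).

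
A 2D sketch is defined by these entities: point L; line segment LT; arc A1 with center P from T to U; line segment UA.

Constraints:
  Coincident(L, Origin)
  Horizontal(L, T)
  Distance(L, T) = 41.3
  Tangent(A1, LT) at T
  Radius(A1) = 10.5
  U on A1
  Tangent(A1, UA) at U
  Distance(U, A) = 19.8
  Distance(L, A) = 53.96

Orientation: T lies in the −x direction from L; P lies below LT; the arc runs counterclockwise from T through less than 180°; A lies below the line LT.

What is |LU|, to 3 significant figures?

53.0

Checks: ∠(PT, TL) = 90.00° ✓; |PT| = 10.50 ✓; |PU| = 10.50 ✓; ∠(PU, UA) = 90.00° ✓; |UA| = 19.80 ✓; |LA| = 53.96 ✓.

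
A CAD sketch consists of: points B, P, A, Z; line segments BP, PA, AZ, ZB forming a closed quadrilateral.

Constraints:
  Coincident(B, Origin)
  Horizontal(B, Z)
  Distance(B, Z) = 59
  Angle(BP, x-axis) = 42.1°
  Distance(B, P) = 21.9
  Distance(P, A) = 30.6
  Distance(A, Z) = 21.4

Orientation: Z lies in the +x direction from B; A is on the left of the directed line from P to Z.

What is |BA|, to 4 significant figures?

49.90

B is at the origin; BZ is horizontal with |BZ| = 59.0 and Z in +x, so Z = (59.0, 0). BP runs at 42.1° with |BP| = 21.9, so P = (16.25, 14.68). A is determined by |PA| = 30.6 and |AZ| = 21.4 together: it lies at the intersection of circle(P, 30.6) and circle(Z, 21.4). With |PZ| = 45.20, the foot of the radical line on PZ is 27.89 from P and the perpendicular offset is √(30.6² − 27.89²) = 12.58. Taking the left-of-PZ solution: A = (46.72, 17.52).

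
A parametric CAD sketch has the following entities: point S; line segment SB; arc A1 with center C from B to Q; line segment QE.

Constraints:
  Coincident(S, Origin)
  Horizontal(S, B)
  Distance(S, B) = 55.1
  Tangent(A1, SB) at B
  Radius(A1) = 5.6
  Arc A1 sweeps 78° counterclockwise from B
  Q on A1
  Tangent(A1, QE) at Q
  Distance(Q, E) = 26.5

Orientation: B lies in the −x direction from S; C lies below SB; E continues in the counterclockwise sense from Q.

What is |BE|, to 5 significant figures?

32.284

On A1, B sits at bearing 90° from C; a 78° counterclockwise sweep puts Q at bearing 168°, so Q = C + 5.6·(cos 168°, sin 168°) = (-60.578, -4.4357). Tangency of A1 to QE means the radius CQ is perpendicular to QE, so QE runs along (−sin 168°, cos 168°); with |QE| = 26.5, E = (-66.087, -30.357). Then |BE| = |E − B| = 32.284.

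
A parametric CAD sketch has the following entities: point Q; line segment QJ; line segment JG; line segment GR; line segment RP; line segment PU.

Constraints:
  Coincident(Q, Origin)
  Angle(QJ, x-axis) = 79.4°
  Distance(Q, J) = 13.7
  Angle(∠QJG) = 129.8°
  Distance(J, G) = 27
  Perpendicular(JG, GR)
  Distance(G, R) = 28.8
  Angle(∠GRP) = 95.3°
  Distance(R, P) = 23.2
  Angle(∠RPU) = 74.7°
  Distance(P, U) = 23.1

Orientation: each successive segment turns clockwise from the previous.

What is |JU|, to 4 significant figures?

11.39

Q is at the origin; QJ runs at 79.4° with length 13.7, so J = (2.520, 13.47). ∠QJG = 129.8° gives JG at 29.20° from the x-axis; with |JG| = 27.0, G = (26.09, 26.64). JG ⟂ GR, so GR runs at -60.80°; with |GR| = 28.8, R = (40.14, 1.498). ∠GRP = 95.3° gives RP at -145.5° from the x-axis; with |RP| = 23.2, P = (21.02, -11.64). ∠RPU = 74.7° gives PU at 109.2° from the x-axis; with |PU| = 23.1, U = (13.42, 10.17). Then |JU| = |U − J| = 11.39.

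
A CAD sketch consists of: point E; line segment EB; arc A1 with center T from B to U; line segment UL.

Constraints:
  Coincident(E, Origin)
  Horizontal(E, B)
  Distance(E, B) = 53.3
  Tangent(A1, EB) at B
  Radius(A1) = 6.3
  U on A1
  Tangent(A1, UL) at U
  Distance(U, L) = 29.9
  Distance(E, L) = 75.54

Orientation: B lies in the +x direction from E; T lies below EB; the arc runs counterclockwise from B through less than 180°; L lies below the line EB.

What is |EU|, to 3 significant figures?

49.6

Checks: |TU| = 6.300 ✓; ∠(TU, UL) = 90.00° ✓; |UL| = 29.90 ✓; |EL| = 75.54 ✓.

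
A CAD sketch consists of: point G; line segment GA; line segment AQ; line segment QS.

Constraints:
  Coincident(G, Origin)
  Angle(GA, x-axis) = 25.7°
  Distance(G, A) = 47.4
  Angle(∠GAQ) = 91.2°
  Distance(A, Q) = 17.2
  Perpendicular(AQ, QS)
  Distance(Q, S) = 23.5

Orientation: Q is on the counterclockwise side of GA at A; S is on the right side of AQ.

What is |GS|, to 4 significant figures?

73.19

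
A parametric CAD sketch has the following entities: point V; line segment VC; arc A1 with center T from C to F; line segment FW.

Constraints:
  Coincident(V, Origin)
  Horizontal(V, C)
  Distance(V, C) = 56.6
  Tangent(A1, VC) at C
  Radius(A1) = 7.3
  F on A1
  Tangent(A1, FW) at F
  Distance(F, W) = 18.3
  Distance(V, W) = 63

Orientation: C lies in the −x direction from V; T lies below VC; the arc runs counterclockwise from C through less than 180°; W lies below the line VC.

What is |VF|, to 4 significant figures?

64.19

V is at the origin; VC is horizontal with |VC| = 56.6 and C on the −x side, so C = (-56.60, 0.000). Since A1 is tangent to VC there, TC ⟂ VC, so T = C + (0, -7.3) = (-56.60, -7.300). Since TF ⟂ FW (tangency), |TW| = √(7.3² + 18.3²) = 19.70 regardless of where F sits on A1. So W lies on both circle(V, 63.0) and circle(T, 19.70); the below-VC intersection is W = (-56.92, -27.00). F is the foot of the tangent from W: F = (-63.42, -9.894).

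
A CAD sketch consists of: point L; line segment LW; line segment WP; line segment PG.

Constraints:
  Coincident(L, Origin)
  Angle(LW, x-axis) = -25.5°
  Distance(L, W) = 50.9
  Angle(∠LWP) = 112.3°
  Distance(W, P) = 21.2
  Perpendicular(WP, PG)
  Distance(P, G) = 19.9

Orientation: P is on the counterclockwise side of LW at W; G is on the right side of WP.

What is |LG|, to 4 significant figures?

78.29

∠LWP = 112.3°, so WP runs at -25.5° + (180° − 112.3°) = 42.20° from the x-axis; with |WP| = 21.2, P = W + 21.2·(cos 42.20°, sin 42.20°) = (61.65, -7.673). WP is perpendicular to PG; with |PG| = 19.9 on the right of WP, G = P + 19.9·(0.6717, -0.7408) = (75.01, -22.41). Then |LG| = |G − L| = 78.29.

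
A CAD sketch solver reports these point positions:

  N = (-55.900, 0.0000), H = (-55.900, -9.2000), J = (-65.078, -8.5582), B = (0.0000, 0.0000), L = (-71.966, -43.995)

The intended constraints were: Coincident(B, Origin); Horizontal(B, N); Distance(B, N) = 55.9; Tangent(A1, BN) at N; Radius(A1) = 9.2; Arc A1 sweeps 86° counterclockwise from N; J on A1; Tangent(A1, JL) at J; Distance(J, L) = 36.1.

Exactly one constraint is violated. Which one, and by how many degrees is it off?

Tangent(A1, JL) at J — off by 7.00°.

B = (0.00, 0.00) ✓; B.y = 0.00, N.y = 0.00 ✓; |BN| = 55.90 ✓; ∠(HN, NB) = 90.00° ✓; |HN| = 9.200 ✓; bearing(H→J) − bearing(H→N) = 86.00° ✓; |HJ| = 9.200 ✓; ∠(HJ, JL) = 97.00° ✗; |JL| = 36.10 ✓.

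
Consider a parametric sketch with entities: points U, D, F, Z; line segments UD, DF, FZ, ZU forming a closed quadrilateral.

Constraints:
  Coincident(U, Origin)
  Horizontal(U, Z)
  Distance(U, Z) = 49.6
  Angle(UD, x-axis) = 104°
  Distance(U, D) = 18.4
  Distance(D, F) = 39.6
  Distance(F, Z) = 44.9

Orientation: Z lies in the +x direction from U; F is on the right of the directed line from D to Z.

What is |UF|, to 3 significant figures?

21.4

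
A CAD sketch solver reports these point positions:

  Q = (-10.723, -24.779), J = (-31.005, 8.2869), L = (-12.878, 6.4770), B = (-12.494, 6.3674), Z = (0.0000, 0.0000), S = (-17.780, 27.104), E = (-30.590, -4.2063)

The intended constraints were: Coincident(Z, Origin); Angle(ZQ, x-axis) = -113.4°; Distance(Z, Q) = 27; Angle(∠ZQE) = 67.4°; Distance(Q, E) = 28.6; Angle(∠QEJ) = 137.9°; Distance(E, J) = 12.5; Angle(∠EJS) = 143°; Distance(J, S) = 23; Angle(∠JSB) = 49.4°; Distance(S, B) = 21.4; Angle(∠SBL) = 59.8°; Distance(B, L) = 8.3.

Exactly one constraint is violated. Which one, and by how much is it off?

Distance(B, L) = 8.3 — off by 7.90.

Z = (0.00, 0.00) ✓; ZQ at -113.4° ✓; |ZQ| = 27.00 ✓; ∠ZQE = 67.40° ✓; |QE| = 28.60 ✓; ∠QEJ = 137.9° ✓; |EJ| = 12.50 ✓; ∠EJS = 143.0° ✓; |JS| = 23.00 ✓; ∠JSB = 49.40° ✓; |SB| = 21.40 ✓; ∠SBL = 59.77° ✓; |BL| = 0.3993 ✗.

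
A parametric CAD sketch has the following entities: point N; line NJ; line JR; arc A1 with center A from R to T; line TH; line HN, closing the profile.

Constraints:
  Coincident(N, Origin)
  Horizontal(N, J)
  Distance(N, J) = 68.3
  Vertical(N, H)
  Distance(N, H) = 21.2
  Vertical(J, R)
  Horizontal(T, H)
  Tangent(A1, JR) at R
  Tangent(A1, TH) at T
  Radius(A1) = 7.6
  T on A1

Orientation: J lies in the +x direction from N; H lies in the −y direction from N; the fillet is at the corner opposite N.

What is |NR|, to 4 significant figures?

69.64

The virtual corner opposite N is at (68.30, -21.20). A1 meets JR tangentially, so AR is at right angles to JR and since A1 is tangent to TH there, AT ⟂ TH, with radius 7.6, so the center A sits 7.6 in from both sides at A = (60.70, -13.60). That places the tangent points at R = (68.30, -13.60) on JR and T = (60.70, -21.20) on TH. Then |NR| = |R − N| = 69.64.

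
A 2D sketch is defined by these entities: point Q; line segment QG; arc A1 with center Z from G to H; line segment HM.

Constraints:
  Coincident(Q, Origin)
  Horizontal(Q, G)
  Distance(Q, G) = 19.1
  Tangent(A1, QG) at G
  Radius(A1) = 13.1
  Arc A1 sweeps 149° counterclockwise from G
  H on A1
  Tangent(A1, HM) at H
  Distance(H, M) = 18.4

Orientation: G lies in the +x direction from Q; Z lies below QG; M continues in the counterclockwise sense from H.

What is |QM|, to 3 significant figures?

44.0

Q is at the origin; QG is horizontal with |QG| = 19.1 and G on the +x side, so G = (19.1, 0.00). Tangency of A1 to QG means the radius ZG is perpendicular to QG, so Z = G + (0, -13.1) = (19.1, -13.1). On A1, G sits at bearing 90° from Z; a 149° counterclockwise sweep puts H at bearing 239°, so H = Z + 13.1·(cos 239°, sin 239°) = (12.4, -24.3). Since A1 is tangent to HM there, ZH ⟂ HM, so HM runs along (−sin 239°, cos 239°); with |HM| = 18.4, M = (28.1, -33.8). Then |QM| = |M − Q| = 44.0.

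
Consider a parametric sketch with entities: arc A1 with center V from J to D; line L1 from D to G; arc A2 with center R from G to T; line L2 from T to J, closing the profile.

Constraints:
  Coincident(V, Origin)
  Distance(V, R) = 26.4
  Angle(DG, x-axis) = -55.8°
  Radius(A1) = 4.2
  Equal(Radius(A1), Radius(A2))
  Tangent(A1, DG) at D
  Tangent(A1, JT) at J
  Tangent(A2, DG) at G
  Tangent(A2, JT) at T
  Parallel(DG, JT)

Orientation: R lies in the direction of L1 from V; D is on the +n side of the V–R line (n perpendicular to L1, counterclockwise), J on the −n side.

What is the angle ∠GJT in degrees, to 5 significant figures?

17.650°

The slot axis is L1's direction at -55.8°, so u = (cos -55.8°, sin -55.8°) = (0.56208, -0.82708) and n = (−sin -55.8°, cos -55.8°) = (0.82708, 0.56208). V is at the origin and R lies 26.4 along u from V, so R = 26.4·u = (14.839, -21.835). Tangency of A1 to both parallel lines with radius 4.2 puts D and J at V ± 4.2·n: D = (3.4737, 2.3608), J = (-3.4737, -2.3608). Equal radii place G and T the same way about R: G = R + 4.2·n = (18.313, -19.474), T = R − 4.2·n = (11.365, -24.196). Then cos ∠GJT = JG·JT / (|JG||JT|), giving 17.650°.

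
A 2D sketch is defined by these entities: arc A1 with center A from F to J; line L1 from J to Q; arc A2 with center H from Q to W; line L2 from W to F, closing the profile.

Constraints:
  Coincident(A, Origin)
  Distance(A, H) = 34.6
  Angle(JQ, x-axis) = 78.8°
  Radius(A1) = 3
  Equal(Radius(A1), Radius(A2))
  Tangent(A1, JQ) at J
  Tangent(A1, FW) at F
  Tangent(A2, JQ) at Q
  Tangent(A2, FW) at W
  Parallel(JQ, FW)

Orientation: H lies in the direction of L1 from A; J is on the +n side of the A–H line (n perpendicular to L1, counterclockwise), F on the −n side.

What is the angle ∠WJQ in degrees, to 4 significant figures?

9.838°

The slot axis is L1's direction at 78.8°, so u = (cos 78.8°, sin 78.8°) = (0.1942, 0.9810) and n = (−sin 78.8°, cos 78.8°) = (-0.9810, 0.1942). A is at the origin and H lies 34.6 along u from A, so H = 34.6·u = (6.721, 33.94). Tangency of A1 to both parallel lines with radius 3.0 puts J and F at A ± 3.0·n: J = (-2.943, 0.5827), F = (2.943, -0.5827). Equal radii place Q and W the same way about H: Q = H + 3.0·n = (3.778, 34.52), W = H − 3.0·n = (9.663, 33.36). Then cos ∠WJQ = JW·JQ / (|JW||JQ|), giving 9.838°.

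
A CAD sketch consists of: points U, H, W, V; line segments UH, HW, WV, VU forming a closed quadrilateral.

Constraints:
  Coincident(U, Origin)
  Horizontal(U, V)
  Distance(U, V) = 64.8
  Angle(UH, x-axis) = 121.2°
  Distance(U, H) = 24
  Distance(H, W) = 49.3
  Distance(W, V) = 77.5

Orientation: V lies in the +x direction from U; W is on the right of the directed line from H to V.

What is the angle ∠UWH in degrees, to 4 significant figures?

20.32°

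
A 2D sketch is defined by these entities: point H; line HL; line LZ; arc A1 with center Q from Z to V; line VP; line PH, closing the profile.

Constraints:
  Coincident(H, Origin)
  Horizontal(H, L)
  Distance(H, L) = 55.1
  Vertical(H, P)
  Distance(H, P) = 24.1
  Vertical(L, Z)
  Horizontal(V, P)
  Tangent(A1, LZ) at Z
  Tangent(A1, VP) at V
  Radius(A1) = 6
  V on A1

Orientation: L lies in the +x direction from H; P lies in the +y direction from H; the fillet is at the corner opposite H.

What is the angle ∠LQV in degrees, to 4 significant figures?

161.7°

The virtual corner opposite H is at (55.10, 24.10). Since A1 is tangent to LZ there, QZ ⟂ LZ and since A1 is tangent to VP there, QV ⟂ VP, with radius 6.0, so the center Q sits 6.0 in from both sides at Q = (49.10, 18.10). That places the tangent points at Z = (55.10, 18.10) on LZ and V = (49.10, 24.10) on VP. Then cos ∠LQV = QL·QV / (|QL||QV|), giving 161.7°.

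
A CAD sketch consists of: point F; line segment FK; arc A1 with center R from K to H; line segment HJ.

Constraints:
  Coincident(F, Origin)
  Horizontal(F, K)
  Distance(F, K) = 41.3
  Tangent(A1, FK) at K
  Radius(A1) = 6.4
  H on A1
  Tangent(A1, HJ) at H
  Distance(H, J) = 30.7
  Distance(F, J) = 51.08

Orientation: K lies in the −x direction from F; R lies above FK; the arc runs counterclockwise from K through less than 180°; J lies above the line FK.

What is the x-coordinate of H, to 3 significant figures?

-34.9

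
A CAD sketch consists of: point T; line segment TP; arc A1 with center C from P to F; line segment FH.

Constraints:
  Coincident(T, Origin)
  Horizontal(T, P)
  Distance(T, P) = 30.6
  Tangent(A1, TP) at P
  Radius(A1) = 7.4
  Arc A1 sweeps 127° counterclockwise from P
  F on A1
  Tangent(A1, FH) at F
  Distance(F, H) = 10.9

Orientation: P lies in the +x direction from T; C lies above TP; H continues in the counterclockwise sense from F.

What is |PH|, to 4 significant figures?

20.57

On A1, P sits at bearing -90° from C; a 127° counterclockwise sweep puts F at bearing 37°, so F = C + 7.4·(cos 37°, sin 37°) = (36.51, 11.85). A1 meets FH tangentially, so CF is at right angles to FH, so FH runs along (−sin 37°, cos 37°); with |FH| = 10.9, H = (29.95, 20.56). Then |PH| = |H − P| = 20.57.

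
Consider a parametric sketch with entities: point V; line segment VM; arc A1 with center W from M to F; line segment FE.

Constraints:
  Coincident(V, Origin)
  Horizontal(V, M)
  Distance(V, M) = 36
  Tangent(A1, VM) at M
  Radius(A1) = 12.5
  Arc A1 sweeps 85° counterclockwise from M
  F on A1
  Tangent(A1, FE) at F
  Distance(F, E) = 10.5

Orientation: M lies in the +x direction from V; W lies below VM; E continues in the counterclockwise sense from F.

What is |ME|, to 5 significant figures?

25.632

V is at the origin; VM is horizontal with |VM| = 36.0 and M on the +x side, so M = (36.000, 0.0000). Tangency of A1 to VM means the radius WM is perpendicular to VM, so W = M + (0, -12.5) = (36.000, -12.500). On A1, M sits at bearing 90° from W; an 85° counterclockwise sweep puts F at bearing 175°, so F = W + 12.5·(cos 175°, sin 175°) = (23.548, -11.411). A1 meets FE tangentially, so WF is at right angles to FE, so FE runs along (−sin 175°, cos 175°); with |FE| = 10.5, E = (22.632, -21.871). Then |ME| = |E − M| = 25.632.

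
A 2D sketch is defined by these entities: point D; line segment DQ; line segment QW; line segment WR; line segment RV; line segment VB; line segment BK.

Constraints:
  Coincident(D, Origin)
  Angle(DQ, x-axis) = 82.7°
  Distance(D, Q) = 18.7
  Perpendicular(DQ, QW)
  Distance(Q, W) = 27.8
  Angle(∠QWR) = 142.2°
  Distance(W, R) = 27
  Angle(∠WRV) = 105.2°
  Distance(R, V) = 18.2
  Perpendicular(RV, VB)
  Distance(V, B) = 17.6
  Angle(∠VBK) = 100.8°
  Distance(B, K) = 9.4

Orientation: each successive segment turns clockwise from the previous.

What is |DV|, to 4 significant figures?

44.61

D is at the origin; DQ runs at 82.7° with length 18.7, so Q = (2.376, 18.55). The perpendicularity gives QW at right angles to DQ, so QW runs at -7.300°; with |QW| = 27.8, W = (29.95, 15.02). ∠QWR = 142.2° gives WR at -45.10° from the x-axis; with |WR| = 27.0, R = (49.01, -4.109). ∠WRV = 105.2° gives RV at -119.9° from the x-axis; with |RV| = 18.2, V = (39.94, -19.89). Then |DV| = |V − D| = 44.61.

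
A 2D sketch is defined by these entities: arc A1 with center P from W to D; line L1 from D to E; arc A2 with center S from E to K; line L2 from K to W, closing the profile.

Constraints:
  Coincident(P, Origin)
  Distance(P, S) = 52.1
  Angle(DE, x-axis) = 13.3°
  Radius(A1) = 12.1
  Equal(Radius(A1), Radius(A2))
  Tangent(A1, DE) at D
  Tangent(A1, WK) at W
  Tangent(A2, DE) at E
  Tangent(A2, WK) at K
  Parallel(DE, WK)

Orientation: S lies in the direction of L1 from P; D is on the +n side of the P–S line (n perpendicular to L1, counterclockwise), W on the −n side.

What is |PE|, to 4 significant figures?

53.49

Tangency of A1 to both parallel lines with radius 12.1 puts D and W at P ± 12.1·n: D = (-2.784, 11.78), W = (2.784, -11.78). Equal radii place E and K the same way about S: E = S + 12.1·n = (47.92, 23.76), K = S − 12.1·n = (53.49, 0.2101). Then |PE| = |E − P| = 53.49.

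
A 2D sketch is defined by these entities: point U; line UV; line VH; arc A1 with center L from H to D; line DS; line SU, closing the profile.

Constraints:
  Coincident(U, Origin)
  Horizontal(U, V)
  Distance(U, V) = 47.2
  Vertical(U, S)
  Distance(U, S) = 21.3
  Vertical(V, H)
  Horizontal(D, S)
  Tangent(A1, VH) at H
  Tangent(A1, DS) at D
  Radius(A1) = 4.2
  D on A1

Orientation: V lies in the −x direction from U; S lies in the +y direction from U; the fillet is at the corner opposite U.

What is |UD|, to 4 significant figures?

47.99

U is at the origin; U and V share the same y with |UV| = 47.2 and V on the −x side, so V = (-47.20, 0.000). US is vertical with |US| = 21.3 and S on the +y side, so S = (0.000, 21.30). The virtual corner opposite U is at (-47.20, 21.30). The tangent condition forces LH to be normal to VH and tangency of A1 to DS means the radius LD is perpendicular to DS, with radius 4.2, so the center L sits 4.2 in from both sides at L = (-43.00, 17.10). That places the tangent points at H = (-47.20, 17.10) on VH and D = (-43.00, 21.30) on DS. Then |UD| = |D − U| = 47.99.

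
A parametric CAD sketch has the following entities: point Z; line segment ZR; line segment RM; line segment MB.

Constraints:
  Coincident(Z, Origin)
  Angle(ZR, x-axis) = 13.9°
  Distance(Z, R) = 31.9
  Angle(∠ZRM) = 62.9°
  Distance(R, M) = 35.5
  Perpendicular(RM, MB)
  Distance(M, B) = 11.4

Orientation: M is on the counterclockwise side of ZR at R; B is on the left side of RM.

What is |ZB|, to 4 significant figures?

26.99

∠ZRM = 62.9°, so RM runs at 13.9° + (180° − 62.9°) = 131.0° from the x-axis; with |RM| = 35.5, M = R + 35.5·(cos 131.0°, sin 131.0°) = (7.676, 34.46). The perpendicularity gives MB at right angles to RM; with |MB| = 11.4 on the left of RM, B = M + 11.4·(-0.7547, -0.6561) = (-0.9279, 26.98). Then |ZB| = |B − Z| = 26.99.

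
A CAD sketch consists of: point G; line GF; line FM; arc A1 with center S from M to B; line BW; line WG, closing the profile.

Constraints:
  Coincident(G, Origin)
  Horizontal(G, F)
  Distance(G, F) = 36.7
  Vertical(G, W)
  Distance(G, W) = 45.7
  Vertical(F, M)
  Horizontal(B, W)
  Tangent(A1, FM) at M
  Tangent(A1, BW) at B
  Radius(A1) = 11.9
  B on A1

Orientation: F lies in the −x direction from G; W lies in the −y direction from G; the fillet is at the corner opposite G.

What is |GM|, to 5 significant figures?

49.893

G is at the origin; GF is horizontal with |GF| = 36.7 and F on the −x side, so F = (-36.700, 0.0000). G and W share the same x with |GW| = 45.7 and W on the −y side, so W = (0.0000, -45.700). The virtual corner opposite G is at (-36.700, -45.700). Tangency of A1 to FM means the radius SM is perpendicular to FM and A1 meets BW tangentially, so SB is at right angles to BW, with radius 11.9, so the center S sits 11.9 in from both sides at S = (-24.800, -33.800). That places the tangent points at M = (-36.700, -33.800) on FM and B = (-24.800, -45.700) on BW. Then |GM| = |M − G| = 49.893.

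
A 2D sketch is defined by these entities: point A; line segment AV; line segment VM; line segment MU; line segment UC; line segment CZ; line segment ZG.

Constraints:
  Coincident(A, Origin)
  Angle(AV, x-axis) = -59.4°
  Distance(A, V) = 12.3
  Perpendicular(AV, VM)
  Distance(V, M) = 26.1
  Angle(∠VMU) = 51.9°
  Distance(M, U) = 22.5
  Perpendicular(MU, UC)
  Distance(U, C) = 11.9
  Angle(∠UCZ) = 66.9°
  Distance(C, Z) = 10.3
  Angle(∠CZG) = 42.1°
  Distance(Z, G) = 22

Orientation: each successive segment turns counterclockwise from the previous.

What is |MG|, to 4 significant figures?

33.83

A is at the origin; AV runs at -59.4° with length 12.3, so V = (6.261, -10.59). The perpendicularity gives VM at right angles to AV, so VM runs at 30.60°; with |VM| = 26.1, M = (28.73, 2.699). ∠VMU = 51.9° gives MU at 158.7° from the x-axis; with |MU| = 22.5, U = (7.764, 10.87). MU is perpendicular to UC, so UC runs at -111.3°; with |UC| = 11.9, C = (3.441, -0.2151). ∠UCZ = 66.9° gives CZ at 1.800° from the x-axis; with |CZ| = 10.3, Z = (13.74, 0.1084). ∠CZG = 42.1° gives ZG at 139.7° from the x-axis; with |ZG| = 22.0, G = (-3.043, 14.34). Then |MG| = |G − M| = 33.83.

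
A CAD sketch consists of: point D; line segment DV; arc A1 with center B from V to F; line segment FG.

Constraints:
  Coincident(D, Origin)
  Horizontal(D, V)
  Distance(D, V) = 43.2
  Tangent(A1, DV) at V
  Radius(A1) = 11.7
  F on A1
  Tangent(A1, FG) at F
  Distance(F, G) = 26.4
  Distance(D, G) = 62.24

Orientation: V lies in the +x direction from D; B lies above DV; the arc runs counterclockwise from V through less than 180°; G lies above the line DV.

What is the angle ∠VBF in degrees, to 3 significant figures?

105°

Checks: |BF| = 11.70 ✓; ∠(BF, FG) = 90.00° ✓; |FG| = 26.40 ✓; |DG| = 62.24 ✓.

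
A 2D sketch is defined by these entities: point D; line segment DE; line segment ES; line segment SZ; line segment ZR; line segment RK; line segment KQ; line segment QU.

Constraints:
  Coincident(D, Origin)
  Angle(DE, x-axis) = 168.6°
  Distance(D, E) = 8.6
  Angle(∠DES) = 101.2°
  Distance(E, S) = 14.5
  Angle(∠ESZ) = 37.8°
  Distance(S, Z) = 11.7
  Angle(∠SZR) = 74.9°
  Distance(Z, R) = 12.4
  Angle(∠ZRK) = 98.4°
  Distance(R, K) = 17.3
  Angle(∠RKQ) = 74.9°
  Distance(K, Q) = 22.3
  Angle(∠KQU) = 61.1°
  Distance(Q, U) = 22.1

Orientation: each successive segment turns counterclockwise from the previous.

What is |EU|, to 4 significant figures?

3.300

∠RKQ = 74.9° gives KQ at -38.60° from the x-axis; with |KQ| = 22.3, Q = (-9.066, -21.25). ∠KQU = 61.1° gives QU at 80.30° from the x-axis; with |QU| = 22.1, U = (-5.343, 0.5360). Then |EU| = |U − E| = 3.300.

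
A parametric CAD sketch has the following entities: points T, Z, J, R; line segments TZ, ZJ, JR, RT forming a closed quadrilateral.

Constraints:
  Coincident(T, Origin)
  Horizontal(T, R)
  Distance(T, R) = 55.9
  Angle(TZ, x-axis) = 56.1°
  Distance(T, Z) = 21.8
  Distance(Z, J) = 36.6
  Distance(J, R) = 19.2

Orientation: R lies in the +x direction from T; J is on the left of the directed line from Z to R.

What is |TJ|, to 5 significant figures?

51.913

T is at the origin; T and R share the same y with |TR| = 55.9 and R in +x, so R = (55.9, 0). TZ runs at 56.1° with |TZ| = 21.8, so Z = (12.159, 18.094). J is determined by |ZJ| = 36.6 and |JR| = 19.2 together: it lies at the intersection of circle(Z, 36.6) and circle(R, 19.2). With |ZR| = 47.336, the foot of the radical line on ZR is 33.924 from Z and the perpendicular offset is √(36.6² − 33.924²) = 13.739. Taking the left-of-ZR solution: J = (48.758, 17.822).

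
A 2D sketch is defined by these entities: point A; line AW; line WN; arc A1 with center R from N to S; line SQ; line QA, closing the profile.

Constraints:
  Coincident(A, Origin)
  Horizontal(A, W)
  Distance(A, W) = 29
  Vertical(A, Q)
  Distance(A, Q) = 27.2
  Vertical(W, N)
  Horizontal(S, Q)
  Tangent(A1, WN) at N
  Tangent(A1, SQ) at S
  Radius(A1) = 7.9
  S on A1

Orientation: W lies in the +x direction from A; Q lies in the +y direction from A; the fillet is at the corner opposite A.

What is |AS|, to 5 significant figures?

34.425

The virtual corner opposite A is at (29.000, 27.200). A1 meets WN tangentially, so RN is at right angles to WN and since A1 is tangent to SQ there, RS ⟂ SQ, with radius 7.9, so the center R sits 7.9 in from both sides at R = (21.100, 19.300). That places the tangent points at N = (29.000, 19.300) on WN and S = (21.100, 27.200) on SQ. Then |AS| = |S − A| = 34.425.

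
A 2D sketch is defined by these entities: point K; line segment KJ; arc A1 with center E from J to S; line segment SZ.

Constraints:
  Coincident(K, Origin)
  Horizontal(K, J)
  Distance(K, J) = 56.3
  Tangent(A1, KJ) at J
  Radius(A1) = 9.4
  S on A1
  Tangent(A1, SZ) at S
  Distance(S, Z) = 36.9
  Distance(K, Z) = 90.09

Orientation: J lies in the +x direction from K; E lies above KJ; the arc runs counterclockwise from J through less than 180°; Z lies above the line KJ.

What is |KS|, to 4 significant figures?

64.80

Checks: |ES| = 9.400 ✓; ∠(ES, SZ) = 90.00° ✓; |SZ| = 36.90 ✓; |KZ| = 90.09 ✓.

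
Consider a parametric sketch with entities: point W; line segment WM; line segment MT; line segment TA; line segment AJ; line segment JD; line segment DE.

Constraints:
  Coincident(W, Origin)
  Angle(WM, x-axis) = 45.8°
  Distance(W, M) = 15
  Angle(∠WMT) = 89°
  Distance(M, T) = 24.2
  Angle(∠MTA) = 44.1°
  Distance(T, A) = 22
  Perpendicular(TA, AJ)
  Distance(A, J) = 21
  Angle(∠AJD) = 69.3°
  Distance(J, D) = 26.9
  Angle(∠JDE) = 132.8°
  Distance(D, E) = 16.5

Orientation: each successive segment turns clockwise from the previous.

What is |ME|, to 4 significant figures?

33.79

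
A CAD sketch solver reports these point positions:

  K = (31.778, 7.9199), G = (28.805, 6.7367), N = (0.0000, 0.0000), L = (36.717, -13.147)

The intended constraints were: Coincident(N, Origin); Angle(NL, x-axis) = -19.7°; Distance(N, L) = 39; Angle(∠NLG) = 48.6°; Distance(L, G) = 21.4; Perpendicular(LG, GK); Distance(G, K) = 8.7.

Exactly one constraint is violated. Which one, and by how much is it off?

Distance(G, K) = 8.7 — off by 5.50.

N = (0.00, 0.00) ✓; NL at -19.70° ✓; |NL| = 39.00 ✓; ∠NLG = 48.60° ✓; |LG| = 21.40 ✓; ∠(LG, GK) = 90.00° ✓; |GK| = 3.200 ✗.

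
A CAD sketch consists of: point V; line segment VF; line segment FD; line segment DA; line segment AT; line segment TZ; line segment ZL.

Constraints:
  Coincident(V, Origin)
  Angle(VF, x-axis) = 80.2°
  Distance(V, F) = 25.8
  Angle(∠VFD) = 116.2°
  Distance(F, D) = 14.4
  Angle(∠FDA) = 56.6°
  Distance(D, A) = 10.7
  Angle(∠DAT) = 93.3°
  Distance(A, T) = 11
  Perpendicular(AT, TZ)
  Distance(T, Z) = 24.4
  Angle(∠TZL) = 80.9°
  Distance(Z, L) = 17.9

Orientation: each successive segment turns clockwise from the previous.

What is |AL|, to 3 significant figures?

22.6

V is at the origin; VF runs at 80.2° with length 25.8, so F = (4.39, 25.4). ∠VFD = 116.2° gives FD at 16.4° from the x-axis; with |FD| = 14.4, D = (18.2, 29.5). ∠FDA = 56.6° gives DA at -107° from the x-axis; with |DA| = 10.7, A = (15.1, 19.3). ∠DAT = 93.3° gives AT at 166° from the x-axis; with |AT| = 11.0, T = (4.39, 21.9). AT ⟂ TZ, so TZ runs at 76.3°; with |TZ| = 24.4, Z = (10.2, 45.6). ∠TZL = 80.9° gives ZL at -22.8° from the x-axis; with |ZL| = 17.9, L = (26.7, 38.6). Then |AL| = |L − A| = 22.6.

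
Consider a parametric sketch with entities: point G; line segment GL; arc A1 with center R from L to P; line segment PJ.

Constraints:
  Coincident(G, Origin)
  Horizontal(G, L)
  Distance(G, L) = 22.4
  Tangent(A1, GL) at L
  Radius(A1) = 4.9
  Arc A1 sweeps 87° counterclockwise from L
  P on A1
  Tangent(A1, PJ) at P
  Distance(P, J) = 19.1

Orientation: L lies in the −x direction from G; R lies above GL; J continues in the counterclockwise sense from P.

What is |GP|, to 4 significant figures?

18.11

G is at the origin; GL is horizontal with |GL| = 22.4 and L on the −x side, so L = (-22.40, 0.000). A1 meets GL tangentially, so RL is at right angles to GL, so R = L + (0, 4.9) = (-22.40, 4.900). On A1, L sits at bearing -90° from R; an 87° counterclockwise sweep puts P at bearing -3°, so P = R + 4.9·(cos -3°, sin -3°) = (-17.51, 4.644). Then |GP| = |P − G| = 18.11.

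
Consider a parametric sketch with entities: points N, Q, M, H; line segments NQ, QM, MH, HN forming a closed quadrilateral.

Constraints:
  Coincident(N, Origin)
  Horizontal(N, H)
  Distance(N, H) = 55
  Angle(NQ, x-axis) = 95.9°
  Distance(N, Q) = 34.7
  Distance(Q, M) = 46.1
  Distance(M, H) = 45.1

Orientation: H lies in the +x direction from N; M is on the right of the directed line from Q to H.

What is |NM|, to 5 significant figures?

14.279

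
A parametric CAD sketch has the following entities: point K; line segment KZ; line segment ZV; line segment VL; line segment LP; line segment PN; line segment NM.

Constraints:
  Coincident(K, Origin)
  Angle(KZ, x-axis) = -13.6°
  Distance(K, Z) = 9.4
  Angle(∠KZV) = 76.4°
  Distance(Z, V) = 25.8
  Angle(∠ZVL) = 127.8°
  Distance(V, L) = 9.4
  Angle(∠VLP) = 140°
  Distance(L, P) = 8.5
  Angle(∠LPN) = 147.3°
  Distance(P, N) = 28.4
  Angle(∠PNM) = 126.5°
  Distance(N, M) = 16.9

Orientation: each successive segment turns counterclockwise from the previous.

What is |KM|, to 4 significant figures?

30.83

K is at the origin; KZ runs at -13.6° with length 9.4, so Z = (9.136, -2.210). ∠KZV = 76.4° gives ZV at 90.00° from the x-axis; with |ZV| = 25.8, V = (9.136, 23.59). ∠ZVL = 127.8° gives VL at 142.2° from the x-axis; with |VL| = 9.4, L = (1.709, 29.35). ∠VLP = 140.0° gives LP at -177.8° from the x-axis; with |LP| = 8.5, P = (-6.785, 29.02). ∠LPN = 147.3° gives PN at -145.1° from the x-axis; with |PN| = 28.4, N = (-30.08, 12.78). ∠PNM = 126.5° gives NM at -91.60° from the x-axis; with |NM| = 16.9, M = (-30.55, -4.118). Then |KM| = |M − K| = 30.83.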